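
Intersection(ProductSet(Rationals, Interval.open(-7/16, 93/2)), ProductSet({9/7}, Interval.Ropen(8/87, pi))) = ProductSet({9/7}, Interval.Ropen(8/87, pi))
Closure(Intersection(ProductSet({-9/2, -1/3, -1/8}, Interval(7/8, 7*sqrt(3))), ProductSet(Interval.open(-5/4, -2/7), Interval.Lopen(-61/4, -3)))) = EmptySet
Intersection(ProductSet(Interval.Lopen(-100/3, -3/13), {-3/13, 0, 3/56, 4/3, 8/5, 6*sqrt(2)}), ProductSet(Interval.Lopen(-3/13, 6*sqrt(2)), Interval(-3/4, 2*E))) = EmptySet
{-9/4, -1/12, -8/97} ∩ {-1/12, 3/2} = {-1/12}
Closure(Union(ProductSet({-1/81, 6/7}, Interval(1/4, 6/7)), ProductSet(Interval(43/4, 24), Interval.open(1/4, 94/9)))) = Union(ProductSet({-1/81, 6/7}, Interval(1/4, 6/7)), ProductSet(Interval(43/4, 24), Interval(1/4, 94/9)))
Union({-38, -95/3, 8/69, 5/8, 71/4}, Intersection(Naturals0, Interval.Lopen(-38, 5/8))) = Union({-38, -95/3, 8/69, 5/8, 71/4}, Range(0, 1, 1))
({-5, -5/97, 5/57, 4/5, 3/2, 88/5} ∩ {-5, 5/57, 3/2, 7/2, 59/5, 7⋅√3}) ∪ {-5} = {-5, 5/57, 3/2}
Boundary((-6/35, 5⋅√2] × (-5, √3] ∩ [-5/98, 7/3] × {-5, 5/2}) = ∅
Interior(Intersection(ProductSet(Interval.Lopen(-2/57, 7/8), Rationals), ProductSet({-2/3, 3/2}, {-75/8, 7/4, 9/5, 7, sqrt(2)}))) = EmptySet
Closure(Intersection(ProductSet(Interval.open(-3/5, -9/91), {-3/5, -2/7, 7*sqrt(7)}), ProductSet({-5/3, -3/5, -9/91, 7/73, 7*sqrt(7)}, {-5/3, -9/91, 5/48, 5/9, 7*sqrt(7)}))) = EmptySet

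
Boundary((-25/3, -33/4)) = {-25/3, -33/4}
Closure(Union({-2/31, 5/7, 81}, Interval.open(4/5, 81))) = Union({-2/31, 5/7}, Interval(4/5, 81))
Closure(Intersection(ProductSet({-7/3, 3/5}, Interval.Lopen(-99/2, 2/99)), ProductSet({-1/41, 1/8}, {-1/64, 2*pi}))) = EmptySet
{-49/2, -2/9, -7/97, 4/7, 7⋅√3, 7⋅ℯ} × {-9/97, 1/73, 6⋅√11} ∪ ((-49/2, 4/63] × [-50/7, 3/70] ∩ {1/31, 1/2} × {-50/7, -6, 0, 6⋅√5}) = ({1/31} × {-50/7, -6, 0}) ∪ ({-49/2, -2/9, -7/97, 4/7, 7⋅√3, 7⋅ℯ} × {-9/97, 1/73, 6⋅√11})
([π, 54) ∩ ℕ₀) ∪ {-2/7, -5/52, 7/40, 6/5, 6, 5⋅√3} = {-2/7, -5/52, 7/40, 6/5, 5⋅√3} ∪ {4, 5, …, 53}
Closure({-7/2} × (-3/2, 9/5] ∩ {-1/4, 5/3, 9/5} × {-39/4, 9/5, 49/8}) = ∅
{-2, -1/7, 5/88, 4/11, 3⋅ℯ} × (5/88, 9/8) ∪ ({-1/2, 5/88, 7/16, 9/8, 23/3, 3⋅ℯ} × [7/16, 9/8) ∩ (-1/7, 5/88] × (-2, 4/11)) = {-2, -1/7, 5/88, 4/11, 3⋅ℯ} × (5/88, 9/8)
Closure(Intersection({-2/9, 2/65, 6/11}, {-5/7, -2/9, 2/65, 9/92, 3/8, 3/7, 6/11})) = {-2/9, 2/65, 6/11}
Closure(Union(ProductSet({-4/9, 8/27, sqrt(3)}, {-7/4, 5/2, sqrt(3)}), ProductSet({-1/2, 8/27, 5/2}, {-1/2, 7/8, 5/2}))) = Union(ProductSet({-1/2, 8/27, 5/2}, {-1/2, 7/8, 5/2}), ProductSet({-4/9, 8/27, sqrt(3)}, {-7/4, 5/2, sqrt(3)}))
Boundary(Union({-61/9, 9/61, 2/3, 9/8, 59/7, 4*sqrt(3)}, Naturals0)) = Union({-61/9, 9/61, 2/3, 9/8, 59/7, 4*sqrt(3)}, Naturals0)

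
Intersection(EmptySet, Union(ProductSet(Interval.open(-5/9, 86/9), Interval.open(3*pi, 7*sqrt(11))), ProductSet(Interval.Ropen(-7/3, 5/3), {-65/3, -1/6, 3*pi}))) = EmptySet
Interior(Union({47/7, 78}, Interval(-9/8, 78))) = Interval.open(-9/8, 78)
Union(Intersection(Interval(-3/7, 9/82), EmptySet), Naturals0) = Naturals0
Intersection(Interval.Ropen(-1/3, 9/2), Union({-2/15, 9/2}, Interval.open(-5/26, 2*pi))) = Interval.open(-5/26, 9/2)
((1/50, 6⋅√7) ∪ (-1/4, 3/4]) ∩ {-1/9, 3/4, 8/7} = {-1/9, 3/4, 8/7}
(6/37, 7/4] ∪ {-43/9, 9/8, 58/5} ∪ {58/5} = {-43/9, 58/5} ∪ (6/37, 7/4]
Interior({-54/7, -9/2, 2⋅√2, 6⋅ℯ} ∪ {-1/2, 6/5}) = ∅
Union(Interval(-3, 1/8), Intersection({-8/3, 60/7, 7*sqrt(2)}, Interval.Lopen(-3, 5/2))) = Interval(-3, 1/8)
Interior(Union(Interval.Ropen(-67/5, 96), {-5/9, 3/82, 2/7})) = Interval.open(-67/5, 96)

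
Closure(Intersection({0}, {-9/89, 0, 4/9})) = {0}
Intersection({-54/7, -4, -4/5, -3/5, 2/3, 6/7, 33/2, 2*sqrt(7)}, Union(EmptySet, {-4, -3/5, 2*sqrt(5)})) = {-4, -3/5}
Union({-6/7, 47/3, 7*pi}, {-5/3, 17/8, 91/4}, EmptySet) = {-5/3, -6/7, 17/8, 47/3, 91/4, 7*pi}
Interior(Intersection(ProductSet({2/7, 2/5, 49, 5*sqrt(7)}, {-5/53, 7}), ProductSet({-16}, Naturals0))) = EmptySet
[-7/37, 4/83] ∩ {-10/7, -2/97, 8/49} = {-2/97}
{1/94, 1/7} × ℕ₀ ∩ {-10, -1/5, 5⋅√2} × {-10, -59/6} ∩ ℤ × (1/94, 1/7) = ∅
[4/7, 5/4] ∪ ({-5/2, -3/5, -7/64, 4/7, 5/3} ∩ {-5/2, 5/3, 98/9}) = {-5/2, 5/3} ∪ [4/7, 5/4]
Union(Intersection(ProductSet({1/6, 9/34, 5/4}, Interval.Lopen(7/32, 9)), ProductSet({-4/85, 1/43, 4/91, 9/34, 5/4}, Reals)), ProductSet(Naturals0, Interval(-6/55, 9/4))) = Union(ProductSet({9/34, 5/4}, Interval.Lopen(7/32, 9)), ProductSet(Naturals0, Interval(-6/55, 9/4)))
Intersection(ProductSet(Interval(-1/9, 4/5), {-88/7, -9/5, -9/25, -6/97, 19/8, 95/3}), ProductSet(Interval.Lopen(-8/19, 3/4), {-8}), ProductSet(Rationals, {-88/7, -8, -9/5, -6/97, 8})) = EmptySet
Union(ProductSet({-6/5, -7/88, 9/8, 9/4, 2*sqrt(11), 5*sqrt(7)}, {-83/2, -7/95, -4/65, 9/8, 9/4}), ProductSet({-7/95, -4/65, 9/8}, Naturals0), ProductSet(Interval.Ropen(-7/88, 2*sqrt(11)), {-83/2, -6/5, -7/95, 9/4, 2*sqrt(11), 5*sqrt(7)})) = Union(ProductSet({-7/95, -4/65, 9/8}, Naturals0), ProductSet({-6/5, -7/88, 9/8, 9/4, 2*sqrt(11), 5*sqrt(7)}, {-83/2, -7/95, -4/65, 9/8, 9/4}), ProductSet(Interval.Ropen(-7/88, 2*sqrt(11)), {-83/2, -6/5, -7/95, 9/4, 2*sqrt(11), 5*sqrt(7)}))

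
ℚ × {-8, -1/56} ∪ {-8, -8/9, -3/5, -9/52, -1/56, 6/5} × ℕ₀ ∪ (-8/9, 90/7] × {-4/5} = (ℚ × {-8, -1/56}) ∪ ((-8/9, 90/7] × {-4/5}) ∪ ({-8, -8/9, -3/5, -9/52, -1/56, 6/5} × ℕ₀)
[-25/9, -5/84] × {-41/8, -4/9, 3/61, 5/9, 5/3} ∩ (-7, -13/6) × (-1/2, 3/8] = [-25/9, -13/6) × {-4/9, 3/61}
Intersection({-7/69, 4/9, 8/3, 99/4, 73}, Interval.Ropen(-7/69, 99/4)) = {-7/69, 4/9, 8/3}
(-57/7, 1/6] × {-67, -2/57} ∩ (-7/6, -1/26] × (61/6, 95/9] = ∅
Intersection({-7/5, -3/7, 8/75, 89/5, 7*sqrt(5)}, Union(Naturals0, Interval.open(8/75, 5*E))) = EmptySet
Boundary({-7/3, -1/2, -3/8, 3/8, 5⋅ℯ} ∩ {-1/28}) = ∅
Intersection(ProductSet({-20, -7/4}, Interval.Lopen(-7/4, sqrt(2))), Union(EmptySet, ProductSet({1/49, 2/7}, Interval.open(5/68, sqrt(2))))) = EmptySet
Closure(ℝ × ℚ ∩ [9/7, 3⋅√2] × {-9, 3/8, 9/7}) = [9/7, 3⋅√2] × {-9, 3/8, 9/7}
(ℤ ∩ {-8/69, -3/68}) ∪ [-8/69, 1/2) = [-8/69, 1/2)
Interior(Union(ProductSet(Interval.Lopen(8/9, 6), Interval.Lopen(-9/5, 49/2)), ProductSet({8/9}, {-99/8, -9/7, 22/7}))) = ProductSet(Interval.open(8/9, 6), Interval.open(-9/5, 49/2))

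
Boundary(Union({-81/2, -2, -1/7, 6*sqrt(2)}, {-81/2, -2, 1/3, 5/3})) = {-81/2, -2, -1/7, 1/3, 5/3, 6*sqrt(2)}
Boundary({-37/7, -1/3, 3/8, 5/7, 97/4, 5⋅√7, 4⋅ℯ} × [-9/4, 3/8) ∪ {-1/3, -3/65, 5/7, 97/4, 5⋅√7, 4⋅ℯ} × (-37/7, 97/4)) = ({-1/3, -3/65, 5/7, 97/4, 5⋅√7, 4⋅ℯ} × [-37/7, 97/4]) ∪ ({-37/7, -1/3, 3/8, 5/7, 97/4, 5⋅√7, 4⋅ℯ} × [-9/4, 3/8])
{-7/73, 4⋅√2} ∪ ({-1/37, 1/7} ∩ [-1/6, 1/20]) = {-7/73, -1/37, 4⋅√2}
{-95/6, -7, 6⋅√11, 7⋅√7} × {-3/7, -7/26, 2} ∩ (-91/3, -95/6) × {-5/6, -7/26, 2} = ∅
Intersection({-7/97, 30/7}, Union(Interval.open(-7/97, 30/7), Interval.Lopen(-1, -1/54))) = {-7/97}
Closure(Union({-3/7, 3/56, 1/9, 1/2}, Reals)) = Reals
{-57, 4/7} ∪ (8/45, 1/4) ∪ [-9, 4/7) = {-57} ∪ [-9, 4/7]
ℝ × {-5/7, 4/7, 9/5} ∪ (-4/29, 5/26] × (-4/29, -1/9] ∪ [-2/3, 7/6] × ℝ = (ℝ × {-5/7, 4/7, 9/5}) ∪ ([-2/3, 7/6] × ℝ)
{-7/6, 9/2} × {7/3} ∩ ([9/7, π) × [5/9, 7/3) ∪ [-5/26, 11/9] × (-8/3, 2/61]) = ∅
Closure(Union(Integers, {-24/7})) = Union({-24/7}, Integers)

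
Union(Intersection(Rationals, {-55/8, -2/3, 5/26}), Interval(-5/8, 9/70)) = Union({-55/8, -2/3, 5/26}, Interval(-5/8, 9/70))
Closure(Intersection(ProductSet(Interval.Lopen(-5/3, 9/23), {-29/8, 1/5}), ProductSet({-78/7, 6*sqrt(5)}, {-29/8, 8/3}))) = EmptySet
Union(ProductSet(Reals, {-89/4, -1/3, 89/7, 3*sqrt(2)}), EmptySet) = ProductSet(Reals, {-89/4, -1/3, 89/7, 3*sqrt(2)})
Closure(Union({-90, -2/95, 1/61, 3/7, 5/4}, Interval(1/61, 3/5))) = Union({-90, -2/95, 5/4}, Interval(1/61, 3/5))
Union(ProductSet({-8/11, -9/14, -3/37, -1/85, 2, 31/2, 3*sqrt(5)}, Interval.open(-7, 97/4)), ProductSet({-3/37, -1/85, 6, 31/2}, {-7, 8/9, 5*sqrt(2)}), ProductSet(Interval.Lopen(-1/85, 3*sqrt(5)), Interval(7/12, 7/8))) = Union(ProductSet({-3/37, -1/85, 6, 31/2}, {-7, 8/9, 5*sqrt(2)}), ProductSet({-8/11, -9/14, -3/37, -1/85, 2, 31/2, 3*sqrt(5)}, Interval.open(-7, 97/4)), ProductSet(Interval.Lopen(-1/85, 3*sqrt(5)), Interval(7/12, 7/8)))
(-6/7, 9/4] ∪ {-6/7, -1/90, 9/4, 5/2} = [-6/7, 9/4] ∪ {5/2}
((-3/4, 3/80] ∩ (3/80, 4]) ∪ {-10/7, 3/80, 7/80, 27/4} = {-10/7, 3/80, 7/80, 27/4}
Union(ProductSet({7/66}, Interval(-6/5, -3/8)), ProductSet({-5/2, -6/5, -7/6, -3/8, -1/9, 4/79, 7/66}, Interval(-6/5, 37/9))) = ProductSet({-5/2, -6/5, -7/6, -3/8, -1/9, 4/79, 7/66}, Interval(-6/5, 37/9))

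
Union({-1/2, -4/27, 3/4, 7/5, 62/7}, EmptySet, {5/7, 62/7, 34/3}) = {-1/2, -4/27, 5/7, 3/4, 7/5, 62/7, 34/3}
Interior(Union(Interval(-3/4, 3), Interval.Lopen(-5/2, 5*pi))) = Interval.open(-5/2, 5*pi)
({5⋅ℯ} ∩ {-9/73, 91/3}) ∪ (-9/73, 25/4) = (-9/73, 25/4)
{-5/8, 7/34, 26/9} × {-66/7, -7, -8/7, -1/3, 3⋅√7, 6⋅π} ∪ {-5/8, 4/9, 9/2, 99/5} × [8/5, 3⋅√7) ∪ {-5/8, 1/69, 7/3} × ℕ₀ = ({-5/8, 1/69, 7/3} × ℕ₀) ∪ ({-5/8, 4/9, 9/2, 99/5} × [8/5, 3⋅√7)) ∪ ({-5/8, 7/34, 26/9} × {-66/7, -7, -8/7, -1/3, 3⋅√7, 6⋅π})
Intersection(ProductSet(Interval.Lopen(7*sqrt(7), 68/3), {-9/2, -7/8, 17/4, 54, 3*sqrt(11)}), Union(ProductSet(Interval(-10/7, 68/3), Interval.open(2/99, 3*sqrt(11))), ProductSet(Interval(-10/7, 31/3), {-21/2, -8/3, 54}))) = ProductSet(Interval.Lopen(7*sqrt(7), 68/3), {17/4})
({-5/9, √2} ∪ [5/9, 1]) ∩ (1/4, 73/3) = [5/9, 1] ∪ {√2}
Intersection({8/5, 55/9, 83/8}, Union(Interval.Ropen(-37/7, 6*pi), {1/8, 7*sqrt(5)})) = {8/5, 55/9, 83/8}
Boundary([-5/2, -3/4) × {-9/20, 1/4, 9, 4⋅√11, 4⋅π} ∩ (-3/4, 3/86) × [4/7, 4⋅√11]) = ∅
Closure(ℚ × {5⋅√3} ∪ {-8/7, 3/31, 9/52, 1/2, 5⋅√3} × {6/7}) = (ℝ × {5⋅√3}) ∪ ({-8/7, 3/31, 9/52, 1/2, 5⋅√3} × {6/7})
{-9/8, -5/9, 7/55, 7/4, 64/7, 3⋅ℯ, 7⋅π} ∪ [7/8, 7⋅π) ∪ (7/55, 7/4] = {-9/8, -5/9} ∪ [7/55, 7⋅π]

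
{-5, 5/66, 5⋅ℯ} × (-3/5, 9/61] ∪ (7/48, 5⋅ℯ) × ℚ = ((7/48, 5⋅ℯ) × ℚ) ∪ ({-5, 5/66, 5⋅ℯ} × (-3/5, 9/61])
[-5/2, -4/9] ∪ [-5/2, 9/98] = [-5/2, 9/98]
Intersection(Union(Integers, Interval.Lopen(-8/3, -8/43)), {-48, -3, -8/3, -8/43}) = {-48, -3, -8/43}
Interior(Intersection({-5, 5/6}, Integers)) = EmptySet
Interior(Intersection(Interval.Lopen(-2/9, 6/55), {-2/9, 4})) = EmptySet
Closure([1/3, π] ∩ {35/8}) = ∅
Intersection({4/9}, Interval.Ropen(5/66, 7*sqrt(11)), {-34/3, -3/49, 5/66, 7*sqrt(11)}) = EmptySet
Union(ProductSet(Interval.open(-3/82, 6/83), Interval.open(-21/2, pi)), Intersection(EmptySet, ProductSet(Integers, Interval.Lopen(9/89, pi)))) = ProductSet(Interval.open(-3/82, 6/83), Interval.open(-21/2, pi))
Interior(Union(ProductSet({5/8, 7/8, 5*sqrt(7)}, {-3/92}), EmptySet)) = EmptySet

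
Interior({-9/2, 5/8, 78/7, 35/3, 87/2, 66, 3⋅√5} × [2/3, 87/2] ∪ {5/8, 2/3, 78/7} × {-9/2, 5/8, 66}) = ∅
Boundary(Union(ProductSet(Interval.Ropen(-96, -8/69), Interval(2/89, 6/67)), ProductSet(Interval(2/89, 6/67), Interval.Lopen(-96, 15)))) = Union(ProductSet({-96, -8/69}, Interval(2/89, 6/67)), ProductSet({2/89, 6/67}, Interval(-96, 15)), ProductSet(Interval(-96, -8/69), {2/89, 6/67}), ProductSet(Interval(2/89, 6/67), {-96, 15}))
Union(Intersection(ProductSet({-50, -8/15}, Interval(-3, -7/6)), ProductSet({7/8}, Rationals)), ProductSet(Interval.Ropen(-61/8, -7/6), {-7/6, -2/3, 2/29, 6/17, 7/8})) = ProductSet(Interval.Ropen(-61/8, -7/6), {-7/6, -2/3, 2/29, 6/17, 7/8})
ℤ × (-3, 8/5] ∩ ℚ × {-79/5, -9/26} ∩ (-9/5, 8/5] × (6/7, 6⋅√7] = ∅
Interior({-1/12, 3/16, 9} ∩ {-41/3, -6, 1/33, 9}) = ∅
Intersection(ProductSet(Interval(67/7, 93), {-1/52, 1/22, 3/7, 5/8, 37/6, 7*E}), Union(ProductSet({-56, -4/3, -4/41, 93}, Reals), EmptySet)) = ProductSet({93}, {-1/52, 1/22, 3/7, 5/8, 37/6, 7*E})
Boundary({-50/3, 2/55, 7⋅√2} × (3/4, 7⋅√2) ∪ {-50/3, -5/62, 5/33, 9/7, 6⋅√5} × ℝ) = ({-50/3, -5/62, 5/33, 9/7, 6⋅√5} × ℝ) ∪ ({-50/3, 2/55, 7⋅√2} × [3/4, 7⋅√2])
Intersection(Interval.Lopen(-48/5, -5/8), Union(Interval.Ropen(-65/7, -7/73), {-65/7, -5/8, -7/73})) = Interval(-65/7, -5/8)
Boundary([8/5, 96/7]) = {8/5, 96/7}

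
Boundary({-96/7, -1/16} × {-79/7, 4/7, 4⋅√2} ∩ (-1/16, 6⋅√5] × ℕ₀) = ∅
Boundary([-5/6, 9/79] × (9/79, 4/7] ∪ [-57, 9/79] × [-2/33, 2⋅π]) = ({-57, 9/79} × [-2/33, 2⋅π]) ∪ ([-57, 9/79] × {-2/33, 2⋅π})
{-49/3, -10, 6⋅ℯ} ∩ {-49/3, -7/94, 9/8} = {-49/3}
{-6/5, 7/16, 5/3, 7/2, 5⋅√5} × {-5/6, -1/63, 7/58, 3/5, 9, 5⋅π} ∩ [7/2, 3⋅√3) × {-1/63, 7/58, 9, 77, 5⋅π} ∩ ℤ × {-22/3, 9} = ∅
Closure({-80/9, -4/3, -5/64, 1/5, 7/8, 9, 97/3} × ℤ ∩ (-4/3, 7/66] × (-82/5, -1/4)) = {-5/64} × {-16, -15, …, -1}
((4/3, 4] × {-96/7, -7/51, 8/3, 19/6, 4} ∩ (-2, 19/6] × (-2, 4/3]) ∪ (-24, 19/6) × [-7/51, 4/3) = ((4/3, 19/6] × {-7/51}) ∪ ((-24, 19/6) × [-7/51, 4/3))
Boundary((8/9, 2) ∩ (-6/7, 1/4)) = ∅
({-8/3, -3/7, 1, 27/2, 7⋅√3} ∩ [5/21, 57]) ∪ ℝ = ℝ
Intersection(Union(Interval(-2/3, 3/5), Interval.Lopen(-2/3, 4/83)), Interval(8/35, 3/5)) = Interval(8/35, 3/5)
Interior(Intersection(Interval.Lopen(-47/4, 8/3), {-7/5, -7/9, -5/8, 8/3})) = EmptySet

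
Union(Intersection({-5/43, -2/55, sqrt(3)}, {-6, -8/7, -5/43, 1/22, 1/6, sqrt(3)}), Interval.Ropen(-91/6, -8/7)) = Union({-5/43, sqrt(3)}, Interval.Ropen(-91/6, -8/7))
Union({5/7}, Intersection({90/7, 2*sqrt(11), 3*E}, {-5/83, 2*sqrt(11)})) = {5/7, 2*sqrt(11)}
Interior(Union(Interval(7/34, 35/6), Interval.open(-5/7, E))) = Interval.open(-5/7, 35/6)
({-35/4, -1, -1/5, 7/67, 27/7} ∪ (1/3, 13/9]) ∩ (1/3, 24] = (1/3, 13/9] ∪ {27/7}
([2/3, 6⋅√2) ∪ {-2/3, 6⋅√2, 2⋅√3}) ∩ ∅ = ∅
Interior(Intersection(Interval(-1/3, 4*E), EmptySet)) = EmptySet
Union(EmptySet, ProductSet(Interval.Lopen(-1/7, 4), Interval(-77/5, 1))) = ProductSet(Interval.Lopen(-1/7, 4), Interval(-77/5, 1))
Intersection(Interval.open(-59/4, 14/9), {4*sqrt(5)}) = EmptySet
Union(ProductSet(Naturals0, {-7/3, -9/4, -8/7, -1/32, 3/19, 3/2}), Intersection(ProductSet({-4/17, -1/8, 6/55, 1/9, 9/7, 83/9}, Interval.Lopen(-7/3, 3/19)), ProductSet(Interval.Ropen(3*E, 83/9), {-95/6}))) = ProductSet(Naturals0, {-7/3, -9/4, -8/7, -1/32, 3/19, 3/2})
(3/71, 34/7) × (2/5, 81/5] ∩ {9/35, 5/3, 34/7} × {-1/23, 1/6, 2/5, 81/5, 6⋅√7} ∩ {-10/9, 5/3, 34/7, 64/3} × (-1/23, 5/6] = ∅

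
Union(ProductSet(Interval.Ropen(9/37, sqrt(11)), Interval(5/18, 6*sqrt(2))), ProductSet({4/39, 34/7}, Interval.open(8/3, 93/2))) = Union(ProductSet({4/39, 34/7}, Interval.open(8/3, 93/2)), ProductSet(Interval.Ropen(9/37, sqrt(11)), Interval(5/18, 6*sqrt(2))))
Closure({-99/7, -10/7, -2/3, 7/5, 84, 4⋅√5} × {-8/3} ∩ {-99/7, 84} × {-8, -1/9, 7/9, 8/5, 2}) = ∅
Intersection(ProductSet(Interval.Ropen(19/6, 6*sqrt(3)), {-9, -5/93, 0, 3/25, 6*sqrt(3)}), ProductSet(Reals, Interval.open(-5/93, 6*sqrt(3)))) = ProductSet(Interval.Ropen(19/6, 6*sqrt(3)), {0, 3/25})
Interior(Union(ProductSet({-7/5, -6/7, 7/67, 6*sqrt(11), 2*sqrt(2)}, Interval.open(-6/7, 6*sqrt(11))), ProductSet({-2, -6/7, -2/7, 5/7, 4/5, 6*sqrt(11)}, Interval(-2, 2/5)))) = EmptySet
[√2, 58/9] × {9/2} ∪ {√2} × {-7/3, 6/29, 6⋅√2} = ([√2, 58/9] × {9/2}) ∪ ({√2} × {-7/3, 6/29, 6⋅√2})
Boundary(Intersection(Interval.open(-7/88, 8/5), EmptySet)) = EmptySet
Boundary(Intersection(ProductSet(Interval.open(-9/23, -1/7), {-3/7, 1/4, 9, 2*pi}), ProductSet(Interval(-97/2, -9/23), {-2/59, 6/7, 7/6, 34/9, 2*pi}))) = EmptySet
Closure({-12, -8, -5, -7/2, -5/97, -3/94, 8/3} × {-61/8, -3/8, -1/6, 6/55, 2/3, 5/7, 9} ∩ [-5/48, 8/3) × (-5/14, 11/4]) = {-5/97, -3/94} × {-1/6, 6/55, 2/3, 5/7}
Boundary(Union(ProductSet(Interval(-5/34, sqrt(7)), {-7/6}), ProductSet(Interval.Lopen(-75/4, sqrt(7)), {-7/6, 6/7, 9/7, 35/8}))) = ProductSet(Interval(-75/4, sqrt(7)), {-7/6, 6/7, 9/7, 35/8})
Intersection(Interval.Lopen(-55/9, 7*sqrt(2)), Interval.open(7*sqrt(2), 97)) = EmptySet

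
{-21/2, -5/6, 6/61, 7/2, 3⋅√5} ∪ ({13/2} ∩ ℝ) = {-21/2, -5/6, 6/61, 7/2, 13/2, 3⋅√5}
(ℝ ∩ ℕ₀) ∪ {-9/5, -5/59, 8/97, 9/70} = {-9/5, -5/59, 8/97, 9/70} ∪ ℕ₀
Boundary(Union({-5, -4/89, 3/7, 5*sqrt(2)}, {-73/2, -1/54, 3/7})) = {-73/2, -5, -4/89, -1/54, 3/7, 5*sqrt(2)}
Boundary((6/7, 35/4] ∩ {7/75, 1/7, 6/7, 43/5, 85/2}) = {43/5}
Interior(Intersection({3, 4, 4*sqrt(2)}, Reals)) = EmptySet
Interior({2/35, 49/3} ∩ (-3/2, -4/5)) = ∅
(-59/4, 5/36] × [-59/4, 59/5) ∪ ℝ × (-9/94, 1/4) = (ℝ × (-9/94, 1/4)) ∪ ((-59/4, 5/36] × [-59/4, 59/5))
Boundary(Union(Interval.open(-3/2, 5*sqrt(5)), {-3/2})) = {-3/2, 5*sqrt(5)}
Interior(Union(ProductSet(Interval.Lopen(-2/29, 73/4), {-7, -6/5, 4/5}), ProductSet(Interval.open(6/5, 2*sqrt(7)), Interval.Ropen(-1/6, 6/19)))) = ProductSet(Interval.open(6/5, 2*sqrt(7)), Interval.open(-1/6, 6/19))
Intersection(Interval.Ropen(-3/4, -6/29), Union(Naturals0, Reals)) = Interval.Ropen(-3/4, -6/29)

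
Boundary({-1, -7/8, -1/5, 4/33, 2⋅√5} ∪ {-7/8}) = {-1, -7/8, -1/5, 4/33, 2⋅√5}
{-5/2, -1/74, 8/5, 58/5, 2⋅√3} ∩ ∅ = ∅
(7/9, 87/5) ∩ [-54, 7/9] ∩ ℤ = ∅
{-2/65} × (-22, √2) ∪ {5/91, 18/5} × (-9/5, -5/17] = ({5/91, 18/5} × (-9/5, -5/17]) ∪ ({-2/65} × (-22, √2))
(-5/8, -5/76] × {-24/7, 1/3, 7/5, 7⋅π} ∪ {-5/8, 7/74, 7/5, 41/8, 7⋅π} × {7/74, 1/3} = ({-5/8, 7/74, 7/5, 41/8, 7⋅π} × {7/74, 1/3}) ∪ ((-5/8, -5/76] × {-24/7, 1/3, 7/5, 7⋅π})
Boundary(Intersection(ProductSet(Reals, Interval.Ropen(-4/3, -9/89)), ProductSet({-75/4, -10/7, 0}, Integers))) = ProductSet({-75/4, -10/7, 0}, Range(-1, 0, 1))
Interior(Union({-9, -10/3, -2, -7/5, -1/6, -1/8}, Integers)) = EmptySet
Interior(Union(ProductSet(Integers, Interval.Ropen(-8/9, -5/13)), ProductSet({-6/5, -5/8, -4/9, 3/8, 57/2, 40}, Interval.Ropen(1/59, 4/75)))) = EmptySet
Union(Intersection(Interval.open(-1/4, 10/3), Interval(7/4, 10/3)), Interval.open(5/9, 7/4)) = Interval.open(5/9, 10/3)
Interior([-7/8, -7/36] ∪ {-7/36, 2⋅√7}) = (-7/8, -7/36)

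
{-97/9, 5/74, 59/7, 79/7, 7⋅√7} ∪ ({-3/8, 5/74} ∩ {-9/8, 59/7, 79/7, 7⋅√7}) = {-97/9, 5/74, 59/7, 79/7, 7⋅√7}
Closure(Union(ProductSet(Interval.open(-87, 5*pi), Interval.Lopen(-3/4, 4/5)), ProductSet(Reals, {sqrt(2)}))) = Union(ProductSet({-87, 5*pi}, Interval(-3/4, 4/5)), ProductSet(Interval(-87, 5*pi), {-3/4, 4/5}), ProductSet(Interval.open(-87, 5*pi), Interval.Lopen(-3/4, 4/5)), ProductSet(Reals, {sqrt(2)}))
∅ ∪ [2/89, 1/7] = [2/89, 1/7]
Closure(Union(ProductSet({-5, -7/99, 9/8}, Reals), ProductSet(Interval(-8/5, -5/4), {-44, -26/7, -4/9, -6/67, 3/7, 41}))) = Union(ProductSet({-5, -7/99, 9/8}, Reals), ProductSet(Interval(-8/5, -5/4), {-44, -26/7, -4/9, -6/67, 3/7, 41}))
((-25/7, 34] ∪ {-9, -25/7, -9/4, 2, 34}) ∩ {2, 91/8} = {2, 91/8}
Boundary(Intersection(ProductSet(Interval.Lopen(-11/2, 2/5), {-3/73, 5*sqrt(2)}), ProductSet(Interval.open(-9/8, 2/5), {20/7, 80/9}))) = EmptySet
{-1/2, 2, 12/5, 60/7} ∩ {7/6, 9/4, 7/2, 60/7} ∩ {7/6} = ∅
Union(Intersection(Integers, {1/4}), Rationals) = Rationals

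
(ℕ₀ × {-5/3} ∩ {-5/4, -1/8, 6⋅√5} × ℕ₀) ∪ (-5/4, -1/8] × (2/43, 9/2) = (-5/4, -1/8] × (2/43, 9/2)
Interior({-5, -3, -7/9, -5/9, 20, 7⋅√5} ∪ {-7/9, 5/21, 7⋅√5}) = ∅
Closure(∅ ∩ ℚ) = ∅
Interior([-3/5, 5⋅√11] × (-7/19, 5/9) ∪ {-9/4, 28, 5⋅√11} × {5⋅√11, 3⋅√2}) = (-3/5, 5⋅√11) × (-7/19, 5/9)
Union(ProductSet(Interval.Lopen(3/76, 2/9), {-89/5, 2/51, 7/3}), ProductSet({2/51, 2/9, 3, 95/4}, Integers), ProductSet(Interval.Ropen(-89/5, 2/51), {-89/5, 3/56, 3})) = Union(ProductSet({2/51, 2/9, 3, 95/4}, Integers), ProductSet(Interval.Ropen(-89/5, 2/51), {-89/5, 3/56, 3}), ProductSet(Interval.Lopen(3/76, 2/9), {-89/5, 2/51, 7/3}))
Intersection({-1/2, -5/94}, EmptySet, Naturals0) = EmptySet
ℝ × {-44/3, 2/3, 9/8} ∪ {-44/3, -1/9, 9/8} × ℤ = ({-44/3, -1/9, 9/8} × ℤ) ∪ (ℝ × {-44/3, 2/3, 9/8})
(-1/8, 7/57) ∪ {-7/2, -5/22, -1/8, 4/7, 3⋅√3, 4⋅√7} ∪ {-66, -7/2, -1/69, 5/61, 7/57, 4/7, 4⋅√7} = {-66, -7/2, -5/22, 4/7, 3⋅√3, 4⋅√7} ∪ [-1/8, 7/57]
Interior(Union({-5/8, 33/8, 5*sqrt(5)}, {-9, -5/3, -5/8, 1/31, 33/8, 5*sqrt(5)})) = EmptySet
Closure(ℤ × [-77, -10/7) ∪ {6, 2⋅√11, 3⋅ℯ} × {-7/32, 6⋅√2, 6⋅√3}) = (ℤ × [-77, -10/7]) ∪ ({6, 2⋅√11, 3⋅ℯ} × {-7/32, 6⋅√2, 6⋅√3})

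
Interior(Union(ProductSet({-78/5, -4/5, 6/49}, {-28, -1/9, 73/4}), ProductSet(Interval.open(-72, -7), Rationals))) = EmptySet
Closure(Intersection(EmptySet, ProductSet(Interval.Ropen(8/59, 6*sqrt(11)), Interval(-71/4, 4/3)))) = EmptySet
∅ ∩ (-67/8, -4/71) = ∅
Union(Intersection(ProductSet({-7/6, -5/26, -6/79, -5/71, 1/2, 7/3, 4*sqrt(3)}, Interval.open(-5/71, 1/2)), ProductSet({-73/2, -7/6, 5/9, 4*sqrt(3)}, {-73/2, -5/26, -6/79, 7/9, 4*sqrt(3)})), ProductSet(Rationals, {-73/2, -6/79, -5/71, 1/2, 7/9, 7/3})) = ProductSet(Rationals, {-73/2, -6/79, -5/71, 1/2, 7/9, 7/3})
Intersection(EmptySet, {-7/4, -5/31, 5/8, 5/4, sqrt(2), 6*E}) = EmptySet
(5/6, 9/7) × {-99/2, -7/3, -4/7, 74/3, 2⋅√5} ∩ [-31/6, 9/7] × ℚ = (5/6, 9/7) × {-99/2, -7/3, -4/7, 74/3}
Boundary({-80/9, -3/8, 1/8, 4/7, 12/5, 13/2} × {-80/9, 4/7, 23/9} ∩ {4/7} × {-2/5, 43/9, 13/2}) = ∅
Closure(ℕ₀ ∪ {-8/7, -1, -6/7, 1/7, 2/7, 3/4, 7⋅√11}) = {-8/7, -1, -6/7, 1/7, 2/7, 3/4, 7⋅√11} ∪ ℕ₀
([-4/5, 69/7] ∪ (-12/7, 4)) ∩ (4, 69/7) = (4, 69/7)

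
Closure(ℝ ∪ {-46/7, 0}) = ℝ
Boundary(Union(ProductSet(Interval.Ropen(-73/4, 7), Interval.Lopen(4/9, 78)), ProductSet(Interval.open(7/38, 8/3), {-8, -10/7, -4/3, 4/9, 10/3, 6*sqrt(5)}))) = Union(ProductSet({-73/4, 7}, Interval(4/9, 78)), ProductSet(Interval(-73/4, 7), {4/9, 78}), ProductSet(Interval(7/38, 8/3), {-8, -10/7, -4/3, 4/9}))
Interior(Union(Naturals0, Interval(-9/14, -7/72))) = Union(Complement(Interval.open(-9/14, -7/72), Complement(Naturals0, Interval.open(-9/14, -7/72))), Complement(Naturals0, Union(Complement(Naturals0, Interval.open(-9/14, -7/72)), {-9/14, -7/72})))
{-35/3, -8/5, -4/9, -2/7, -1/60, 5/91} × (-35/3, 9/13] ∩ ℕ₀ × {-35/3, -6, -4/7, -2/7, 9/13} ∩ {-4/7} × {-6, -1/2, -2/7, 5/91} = ∅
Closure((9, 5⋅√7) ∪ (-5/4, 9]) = [-5/4, 5⋅√7]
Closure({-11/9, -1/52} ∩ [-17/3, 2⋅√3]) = {-11/9, -1/52}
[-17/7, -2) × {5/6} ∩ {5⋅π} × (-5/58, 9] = ∅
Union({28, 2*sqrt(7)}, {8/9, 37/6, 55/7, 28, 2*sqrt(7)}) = {8/9, 37/6, 55/7, 28, 2*sqrt(7)}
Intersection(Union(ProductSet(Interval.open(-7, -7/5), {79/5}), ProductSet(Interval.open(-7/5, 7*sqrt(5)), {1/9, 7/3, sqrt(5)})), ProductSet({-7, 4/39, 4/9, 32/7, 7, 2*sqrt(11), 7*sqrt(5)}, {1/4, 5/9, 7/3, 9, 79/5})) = ProductSet({4/39, 4/9, 32/7, 7, 2*sqrt(11)}, {7/3})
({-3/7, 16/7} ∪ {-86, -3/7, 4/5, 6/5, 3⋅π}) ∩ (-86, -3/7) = ∅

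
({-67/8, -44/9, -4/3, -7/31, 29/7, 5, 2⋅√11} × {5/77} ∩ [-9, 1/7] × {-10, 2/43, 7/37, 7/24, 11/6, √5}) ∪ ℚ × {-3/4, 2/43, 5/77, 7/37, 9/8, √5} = ℚ × {-3/4, 2/43, 5/77, 7/37, 9/8, √5}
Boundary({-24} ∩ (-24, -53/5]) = ∅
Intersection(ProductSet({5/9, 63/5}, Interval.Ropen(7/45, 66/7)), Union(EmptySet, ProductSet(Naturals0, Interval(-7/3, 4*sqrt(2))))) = EmptySet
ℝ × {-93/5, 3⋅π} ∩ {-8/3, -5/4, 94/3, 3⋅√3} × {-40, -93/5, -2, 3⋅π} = {-8/3, -5/4, 94/3, 3⋅√3} × {-93/5, 3⋅π}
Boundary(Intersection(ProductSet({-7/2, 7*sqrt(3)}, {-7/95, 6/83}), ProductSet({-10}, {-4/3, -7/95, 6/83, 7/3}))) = EmptySet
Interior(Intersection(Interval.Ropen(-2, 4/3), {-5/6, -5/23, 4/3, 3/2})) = EmptySet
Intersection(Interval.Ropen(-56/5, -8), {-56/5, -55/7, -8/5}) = {-56/5}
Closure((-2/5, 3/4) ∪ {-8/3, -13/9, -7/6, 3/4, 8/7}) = {-8/3, -13/9, -7/6, 8/7} ∪ [-2/5, 3/4]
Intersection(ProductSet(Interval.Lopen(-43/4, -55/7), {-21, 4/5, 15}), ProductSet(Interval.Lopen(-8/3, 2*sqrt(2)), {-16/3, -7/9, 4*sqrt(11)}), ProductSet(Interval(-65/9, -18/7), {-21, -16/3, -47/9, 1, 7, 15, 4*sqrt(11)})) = EmptySet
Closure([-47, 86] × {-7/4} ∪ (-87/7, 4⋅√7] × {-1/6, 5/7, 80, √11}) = ([-47, 86] × {-7/4}) ∪ ([-87/7, 4⋅√7] × {-1/6, 5/7, 80, √11})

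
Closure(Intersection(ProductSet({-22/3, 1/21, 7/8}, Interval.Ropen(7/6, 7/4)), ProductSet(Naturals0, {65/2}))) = EmptySet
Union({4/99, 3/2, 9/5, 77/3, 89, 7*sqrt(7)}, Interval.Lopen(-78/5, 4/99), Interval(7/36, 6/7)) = Union({3/2, 9/5, 77/3, 89, 7*sqrt(7)}, Interval.Lopen(-78/5, 4/99), Interval(7/36, 6/7))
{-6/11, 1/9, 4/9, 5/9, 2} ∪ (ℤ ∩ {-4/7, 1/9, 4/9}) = {-6/11, 1/9, 4/9, 5/9, 2}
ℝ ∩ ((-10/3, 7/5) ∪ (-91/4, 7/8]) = (-91/4, 7/5)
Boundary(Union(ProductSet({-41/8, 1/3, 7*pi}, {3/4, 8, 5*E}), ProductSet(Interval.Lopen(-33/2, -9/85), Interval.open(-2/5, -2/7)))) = Union(ProductSet({-33/2, -9/85}, Interval(-2/5, -2/7)), ProductSet({-41/8, 1/3, 7*pi}, {3/4, 8, 5*E}), ProductSet(Interval(-33/2, -9/85), {-2/5, -2/7}))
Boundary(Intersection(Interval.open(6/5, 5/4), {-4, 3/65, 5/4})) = EmptySet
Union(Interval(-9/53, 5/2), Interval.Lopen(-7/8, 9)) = Interval.Lopen(-7/8, 9)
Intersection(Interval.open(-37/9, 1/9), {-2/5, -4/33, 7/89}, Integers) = EmptySet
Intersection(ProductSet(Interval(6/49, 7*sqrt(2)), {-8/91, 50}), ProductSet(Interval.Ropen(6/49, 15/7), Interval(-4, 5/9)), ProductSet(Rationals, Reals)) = ProductSet(Intersection(Interval.Ropen(6/49, 15/7), Rationals), {-8/91})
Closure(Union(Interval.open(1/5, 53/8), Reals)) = Interval(-oo, oo)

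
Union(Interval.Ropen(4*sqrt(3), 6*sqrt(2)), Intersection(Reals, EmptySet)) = Interval.Ropen(4*sqrt(3), 6*sqrt(2))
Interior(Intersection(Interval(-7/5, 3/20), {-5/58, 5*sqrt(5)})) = EmptySet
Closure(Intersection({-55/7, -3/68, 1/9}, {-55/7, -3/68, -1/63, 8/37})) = {-55/7, -3/68}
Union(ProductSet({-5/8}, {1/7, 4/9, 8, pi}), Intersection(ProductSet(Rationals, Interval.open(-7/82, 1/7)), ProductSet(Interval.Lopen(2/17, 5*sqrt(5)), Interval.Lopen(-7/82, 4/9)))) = Union(ProductSet({-5/8}, {1/7, 4/9, 8, pi}), ProductSet(Intersection(Interval.Lopen(2/17, 5*sqrt(5)), Rationals), Interval.open(-7/82, 1/7)))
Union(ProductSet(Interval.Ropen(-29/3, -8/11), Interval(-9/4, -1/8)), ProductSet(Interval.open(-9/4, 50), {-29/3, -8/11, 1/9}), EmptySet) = Union(ProductSet(Interval.Ropen(-29/3, -8/11), Interval(-9/4, -1/8)), ProductSet(Interval.open(-9/4, 50), {-29/3, -8/11, 1/9}))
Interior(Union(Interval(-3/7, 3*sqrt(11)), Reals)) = Interval(-oo, oo)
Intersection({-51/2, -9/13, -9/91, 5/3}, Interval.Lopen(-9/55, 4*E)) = {-9/91, 5/3}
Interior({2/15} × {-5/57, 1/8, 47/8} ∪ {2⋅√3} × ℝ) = ∅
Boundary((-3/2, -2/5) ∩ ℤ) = {-1}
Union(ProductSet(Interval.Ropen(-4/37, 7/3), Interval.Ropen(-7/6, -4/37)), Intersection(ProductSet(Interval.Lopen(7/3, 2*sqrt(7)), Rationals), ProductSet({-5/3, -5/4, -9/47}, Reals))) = ProductSet(Interval.Ropen(-4/37, 7/3), Interval.Ropen(-7/6, -4/37))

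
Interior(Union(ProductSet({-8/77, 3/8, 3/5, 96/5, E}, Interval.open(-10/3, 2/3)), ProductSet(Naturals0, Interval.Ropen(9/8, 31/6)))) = EmptySet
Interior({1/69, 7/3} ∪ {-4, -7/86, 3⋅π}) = ∅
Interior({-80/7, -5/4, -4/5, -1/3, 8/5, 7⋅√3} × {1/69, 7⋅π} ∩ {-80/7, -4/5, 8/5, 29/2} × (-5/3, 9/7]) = ∅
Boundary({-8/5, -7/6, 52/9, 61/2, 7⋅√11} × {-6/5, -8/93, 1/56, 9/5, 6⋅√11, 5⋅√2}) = {-8/5, -7/6, 52/9, 61/2, 7⋅√11} × {-6/5, -8/93, 1/56, 9/5, 6⋅√11, 5⋅√2}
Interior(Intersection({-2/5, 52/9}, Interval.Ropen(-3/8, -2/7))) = EmptySet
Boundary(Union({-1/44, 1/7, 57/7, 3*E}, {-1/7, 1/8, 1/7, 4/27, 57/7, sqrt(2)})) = {-1/7, -1/44, 1/8, 1/7, 4/27, 57/7, sqrt(2), 3*E}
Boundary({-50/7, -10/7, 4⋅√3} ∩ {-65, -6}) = ∅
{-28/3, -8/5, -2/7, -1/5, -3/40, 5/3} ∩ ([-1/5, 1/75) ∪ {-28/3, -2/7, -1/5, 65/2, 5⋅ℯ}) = {-28/3, -2/7, -1/5, -3/40}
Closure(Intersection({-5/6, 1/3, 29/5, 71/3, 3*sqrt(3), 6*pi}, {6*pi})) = {6*pi}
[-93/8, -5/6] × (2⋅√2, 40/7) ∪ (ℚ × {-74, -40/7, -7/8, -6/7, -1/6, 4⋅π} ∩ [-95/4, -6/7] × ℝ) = ([-93/8, -5/6] × (2⋅√2, 40/7)) ∪ ((ℚ ∩ [-95/4, -6/7]) × {-74, -40/7, -7/8, -6/7, -1/6, 4⋅π})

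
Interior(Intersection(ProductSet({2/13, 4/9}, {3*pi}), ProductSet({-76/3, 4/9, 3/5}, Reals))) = EmptySet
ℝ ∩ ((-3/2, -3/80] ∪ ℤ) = ℤ ∪ (-3/2, -3/80]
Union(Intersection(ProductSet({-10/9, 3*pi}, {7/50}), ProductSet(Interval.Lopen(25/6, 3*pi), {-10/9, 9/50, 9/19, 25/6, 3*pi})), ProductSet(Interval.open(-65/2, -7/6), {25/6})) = ProductSet(Interval.open(-65/2, -7/6), {25/6})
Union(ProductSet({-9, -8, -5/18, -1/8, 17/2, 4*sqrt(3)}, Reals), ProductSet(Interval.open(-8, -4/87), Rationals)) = Union(ProductSet({-9, -8, -5/18, -1/8, 17/2, 4*sqrt(3)}, Reals), ProductSet(Interval.open(-8, -4/87), Rationals))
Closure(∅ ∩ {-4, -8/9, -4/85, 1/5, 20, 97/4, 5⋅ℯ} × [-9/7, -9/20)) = ∅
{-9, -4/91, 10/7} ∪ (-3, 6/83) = {-9, 10/7} ∪ (-3, 6/83)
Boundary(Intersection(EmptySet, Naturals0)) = EmptySet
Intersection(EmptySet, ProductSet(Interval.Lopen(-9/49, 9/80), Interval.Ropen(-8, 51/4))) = EmptySet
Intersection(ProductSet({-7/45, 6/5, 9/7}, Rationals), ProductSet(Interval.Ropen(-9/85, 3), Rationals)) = ProductSet({6/5, 9/7}, Rationals)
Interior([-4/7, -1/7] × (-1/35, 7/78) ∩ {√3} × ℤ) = ∅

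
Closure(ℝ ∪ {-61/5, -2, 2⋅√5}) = ℝ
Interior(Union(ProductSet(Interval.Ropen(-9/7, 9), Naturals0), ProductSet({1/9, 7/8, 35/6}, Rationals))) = EmptySet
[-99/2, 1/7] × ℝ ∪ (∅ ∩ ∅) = [-99/2, 1/7] × ℝ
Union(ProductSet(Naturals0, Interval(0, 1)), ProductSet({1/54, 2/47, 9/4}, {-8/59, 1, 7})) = Union(ProductSet({1/54, 2/47, 9/4}, {-8/59, 1, 7}), ProductSet(Naturals0, Interval(0, 1)))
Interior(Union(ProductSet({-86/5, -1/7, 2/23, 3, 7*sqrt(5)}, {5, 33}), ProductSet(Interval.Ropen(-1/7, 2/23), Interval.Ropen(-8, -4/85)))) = ProductSet(Interval.open(-1/7, 2/23), Interval.open(-8, -4/85))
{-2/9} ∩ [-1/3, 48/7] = {-2/9}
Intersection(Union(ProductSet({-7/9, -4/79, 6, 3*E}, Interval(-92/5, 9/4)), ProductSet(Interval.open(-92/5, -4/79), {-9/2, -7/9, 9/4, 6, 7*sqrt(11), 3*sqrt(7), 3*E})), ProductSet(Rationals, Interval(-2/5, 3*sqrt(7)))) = Union(ProductSet({-7/9, -4/79, 6}, Interval(-2/5, 9/4)), ProductSet(Intersection(Interval.open(-92/5, -4/79), Rationals), {9/4, 6, 3*sqrt(7)}))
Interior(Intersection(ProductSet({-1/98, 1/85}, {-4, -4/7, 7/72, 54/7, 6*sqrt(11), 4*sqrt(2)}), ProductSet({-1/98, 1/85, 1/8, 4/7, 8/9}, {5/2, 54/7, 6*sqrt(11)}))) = EmptySet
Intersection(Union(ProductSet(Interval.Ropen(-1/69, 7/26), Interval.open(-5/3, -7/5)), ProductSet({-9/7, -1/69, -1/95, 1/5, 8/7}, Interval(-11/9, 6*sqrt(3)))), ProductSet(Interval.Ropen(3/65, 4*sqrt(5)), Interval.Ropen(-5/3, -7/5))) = ProductSet(Interval.Ropen(3/65, 7/26), Interval.open(-5/3, -7/5))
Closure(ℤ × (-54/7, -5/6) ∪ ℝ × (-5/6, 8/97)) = (ℤ × [-54/7, -5/6]) ∪ (ℝ × [-5/6, 8/97])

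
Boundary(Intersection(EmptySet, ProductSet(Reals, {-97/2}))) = EmptySet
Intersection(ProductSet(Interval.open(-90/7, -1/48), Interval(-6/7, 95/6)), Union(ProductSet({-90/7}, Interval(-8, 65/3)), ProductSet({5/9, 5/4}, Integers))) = EmptySet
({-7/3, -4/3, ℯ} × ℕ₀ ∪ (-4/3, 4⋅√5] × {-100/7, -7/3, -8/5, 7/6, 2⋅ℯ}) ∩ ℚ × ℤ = {-7/3, -4/3} × ℕ₀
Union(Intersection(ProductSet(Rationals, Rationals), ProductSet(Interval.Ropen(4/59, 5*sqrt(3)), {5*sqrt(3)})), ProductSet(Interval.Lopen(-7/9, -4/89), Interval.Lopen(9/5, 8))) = ProductSet(Interval.Lopen(-7/9, -4/89), Interval.Lopen(9/5, 8))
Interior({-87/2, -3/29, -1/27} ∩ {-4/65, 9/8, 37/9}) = ∅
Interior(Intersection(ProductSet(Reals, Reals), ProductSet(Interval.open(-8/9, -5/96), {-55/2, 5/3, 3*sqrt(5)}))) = EmptySet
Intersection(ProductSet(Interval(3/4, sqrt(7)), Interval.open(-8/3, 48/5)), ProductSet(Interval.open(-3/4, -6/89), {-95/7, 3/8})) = EmptySet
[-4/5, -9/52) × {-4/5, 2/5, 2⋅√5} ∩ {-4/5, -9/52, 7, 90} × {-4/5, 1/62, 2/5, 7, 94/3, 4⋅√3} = {-4/5} × {-4/5, 2/5}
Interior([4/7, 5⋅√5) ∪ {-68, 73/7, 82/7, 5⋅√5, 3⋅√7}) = (4/7, 5⋅√5)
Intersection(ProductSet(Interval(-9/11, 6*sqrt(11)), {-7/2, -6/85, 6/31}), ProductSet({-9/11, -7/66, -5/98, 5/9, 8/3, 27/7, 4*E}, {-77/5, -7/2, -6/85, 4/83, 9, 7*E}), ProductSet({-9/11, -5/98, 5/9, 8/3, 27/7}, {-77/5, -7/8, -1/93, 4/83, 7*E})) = EmptySet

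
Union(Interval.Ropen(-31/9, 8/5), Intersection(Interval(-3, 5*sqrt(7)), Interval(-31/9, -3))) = Interval.Ropen(-31/9, 8/5)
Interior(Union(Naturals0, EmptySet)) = EmptySet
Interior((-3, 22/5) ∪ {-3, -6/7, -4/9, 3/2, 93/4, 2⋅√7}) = (-3, 22/5)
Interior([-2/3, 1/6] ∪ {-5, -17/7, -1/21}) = (-2/3, 1/6)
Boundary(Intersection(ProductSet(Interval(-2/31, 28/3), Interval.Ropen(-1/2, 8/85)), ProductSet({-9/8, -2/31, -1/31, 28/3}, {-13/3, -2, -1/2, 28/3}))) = ProductSet({-2/31, -1/31, 28/3}, {-1/2})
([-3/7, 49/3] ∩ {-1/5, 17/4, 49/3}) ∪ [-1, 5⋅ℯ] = [-1, 5⋅ℯ] ∪ {49/3}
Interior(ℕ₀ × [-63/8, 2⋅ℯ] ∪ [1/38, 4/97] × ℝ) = ((1/38, 4/97) \ ℕ₀ \ (1/38, 4/97) × ℝ) ∪ ((1/38, 4/97) × ((-∞, -63/8) ∪ (2⋅ℯ, ∞))) ∪ (ℕ₀ \ ({1/38, 4/97} ∪ (ℕ₀ \ (1/38, 4/97))) × [-63/8, 2⋅ℯ])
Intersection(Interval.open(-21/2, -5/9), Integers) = Range(-10, 0, 1)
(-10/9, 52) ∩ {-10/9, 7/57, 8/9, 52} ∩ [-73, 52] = {7/57, 8/9}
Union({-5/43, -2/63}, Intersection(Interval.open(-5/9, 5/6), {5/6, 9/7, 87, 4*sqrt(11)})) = {-5/43, -2/63}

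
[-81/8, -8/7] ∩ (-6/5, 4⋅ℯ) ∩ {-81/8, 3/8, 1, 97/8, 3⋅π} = ∅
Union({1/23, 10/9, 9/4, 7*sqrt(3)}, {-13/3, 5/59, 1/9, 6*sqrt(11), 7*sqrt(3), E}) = {-13/3, 1/23, 5/59, 1/9, 10/9, 9/4, 6*sqrt(11), 7*sqrt(3), E}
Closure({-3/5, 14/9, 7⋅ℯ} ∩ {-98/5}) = ∅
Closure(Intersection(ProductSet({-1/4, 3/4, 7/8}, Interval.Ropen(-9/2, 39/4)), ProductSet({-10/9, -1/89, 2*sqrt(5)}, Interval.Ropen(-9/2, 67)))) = EmptySet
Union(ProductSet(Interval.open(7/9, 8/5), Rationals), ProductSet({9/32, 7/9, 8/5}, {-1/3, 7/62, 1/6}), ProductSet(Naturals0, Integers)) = Union(ProductSet({9/32, 7/9, 8/5}, {-1/3, 7/62, 1/6}), ProductSet(Interval.open(7/9, 8/5), Rationals), ProductSet(Naturals0, Integers))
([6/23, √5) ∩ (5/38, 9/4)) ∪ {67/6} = [6/23, √5) ∪ {67/6}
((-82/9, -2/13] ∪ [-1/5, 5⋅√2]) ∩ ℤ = {-9, -8, …, 7}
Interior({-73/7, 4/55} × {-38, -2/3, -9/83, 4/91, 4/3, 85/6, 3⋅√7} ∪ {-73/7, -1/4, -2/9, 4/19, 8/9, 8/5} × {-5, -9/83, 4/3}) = ∅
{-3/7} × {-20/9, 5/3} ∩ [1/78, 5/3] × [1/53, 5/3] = ∅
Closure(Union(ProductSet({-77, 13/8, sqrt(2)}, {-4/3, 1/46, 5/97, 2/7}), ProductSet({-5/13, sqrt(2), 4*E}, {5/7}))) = Union(ProductSet({-77, 13/8, sqrt(2)}, {-4/3, 1/46, 5/97, 2/7}), ProductSet({-5/13, sqrt(2), 4*E}, {5/7}))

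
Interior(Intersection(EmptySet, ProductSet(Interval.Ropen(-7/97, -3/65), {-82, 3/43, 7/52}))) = EmptySet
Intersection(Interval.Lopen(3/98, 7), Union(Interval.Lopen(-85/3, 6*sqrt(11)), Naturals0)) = Union(Interval.Lopen(3/98, 7), Range(1, 8, 1))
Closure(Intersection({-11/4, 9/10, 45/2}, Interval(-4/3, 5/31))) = EmptySet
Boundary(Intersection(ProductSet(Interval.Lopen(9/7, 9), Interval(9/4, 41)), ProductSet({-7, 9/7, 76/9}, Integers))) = ProductSet({76/9}, Range(3, 42, 1))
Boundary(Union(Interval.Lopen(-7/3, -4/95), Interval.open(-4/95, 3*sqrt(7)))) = {-7/3, 3*sqrt(7)}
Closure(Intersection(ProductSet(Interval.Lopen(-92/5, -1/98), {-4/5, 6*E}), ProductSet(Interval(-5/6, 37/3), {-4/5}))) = ProductSet(Interval(-5/6, -1/98), {-4/5})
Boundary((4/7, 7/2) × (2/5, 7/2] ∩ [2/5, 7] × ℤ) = [4/7, 7/2] × {1, 2, 3}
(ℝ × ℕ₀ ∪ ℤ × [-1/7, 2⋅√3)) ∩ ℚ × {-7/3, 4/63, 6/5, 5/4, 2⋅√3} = ℤ × {4/63, 6/5, 5/4}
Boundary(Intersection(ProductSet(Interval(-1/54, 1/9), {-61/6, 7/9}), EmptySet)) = EmptySet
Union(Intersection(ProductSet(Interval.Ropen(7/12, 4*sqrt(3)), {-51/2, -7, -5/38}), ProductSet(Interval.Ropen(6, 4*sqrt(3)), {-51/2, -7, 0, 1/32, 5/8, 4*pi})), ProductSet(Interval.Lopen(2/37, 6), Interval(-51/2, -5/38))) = Union(ProductSet(Interval.Lopen(2/37, 6), Interval(-51/2, -5/38)), ProductSet(Interval.Ropen(6, 4*sqrt(3)), {-51/2, -7}))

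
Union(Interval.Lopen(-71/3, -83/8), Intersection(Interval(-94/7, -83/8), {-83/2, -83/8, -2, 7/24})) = Interval.Lopen(-71/3, -83/8)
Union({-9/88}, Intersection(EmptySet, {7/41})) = {-9/88}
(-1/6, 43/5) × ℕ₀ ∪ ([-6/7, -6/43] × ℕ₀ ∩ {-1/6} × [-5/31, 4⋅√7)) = ({-1/6} × {0, 1, …, 10}) ∪ ((-1/6, 43/5) × ℕ₀)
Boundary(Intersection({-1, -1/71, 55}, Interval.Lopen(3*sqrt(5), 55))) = {55}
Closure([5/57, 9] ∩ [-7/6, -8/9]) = ∅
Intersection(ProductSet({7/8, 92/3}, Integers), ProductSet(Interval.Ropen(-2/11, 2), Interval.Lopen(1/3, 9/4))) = ProductSet({7/8}, Range(1, 3, 1))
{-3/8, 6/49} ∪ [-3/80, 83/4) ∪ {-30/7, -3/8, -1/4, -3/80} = {-30/7, -3/8, -1/4} ∪ [-3/80, 83/4)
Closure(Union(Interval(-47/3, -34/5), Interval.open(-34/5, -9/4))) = Interval(-47/3, -9/4)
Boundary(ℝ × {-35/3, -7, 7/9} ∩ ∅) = ∅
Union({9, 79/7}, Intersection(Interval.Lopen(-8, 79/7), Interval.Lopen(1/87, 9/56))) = Union({9, 79/7}, Interval.Lopen(1/87, 9/56))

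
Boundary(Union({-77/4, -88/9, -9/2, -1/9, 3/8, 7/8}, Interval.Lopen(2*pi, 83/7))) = {-77/4, -88/9, -9/2, -1/9, 3/8, 7/8, 83/7, 2*pi}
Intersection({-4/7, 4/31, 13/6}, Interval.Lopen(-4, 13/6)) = {-4/7, 4/31, 13/6}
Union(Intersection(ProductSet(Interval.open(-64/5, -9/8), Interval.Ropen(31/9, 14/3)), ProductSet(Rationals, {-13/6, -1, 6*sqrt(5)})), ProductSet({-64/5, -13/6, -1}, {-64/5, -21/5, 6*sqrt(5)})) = ProductSet({-64/5, -13/6, -1}, {-64/5, -21/5, 6*sqrt(5)})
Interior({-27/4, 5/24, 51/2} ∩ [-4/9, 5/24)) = ∅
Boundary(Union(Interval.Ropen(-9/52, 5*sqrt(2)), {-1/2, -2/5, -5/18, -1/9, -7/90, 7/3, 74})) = {-1/2, -2/5, -5/18, -9/52, 74, 5*sqrt(2)}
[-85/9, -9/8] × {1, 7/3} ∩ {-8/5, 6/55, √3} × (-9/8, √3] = {-8/5} × {1}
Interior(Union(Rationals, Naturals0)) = EmptySet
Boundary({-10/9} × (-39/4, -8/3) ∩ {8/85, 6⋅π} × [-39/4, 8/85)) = ∅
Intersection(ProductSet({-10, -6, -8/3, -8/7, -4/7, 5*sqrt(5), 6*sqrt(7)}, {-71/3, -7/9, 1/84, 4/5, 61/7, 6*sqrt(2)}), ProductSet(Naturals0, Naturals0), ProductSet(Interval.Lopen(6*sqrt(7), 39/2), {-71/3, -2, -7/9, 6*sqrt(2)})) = EmptySet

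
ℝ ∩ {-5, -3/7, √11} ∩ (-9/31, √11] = {√11}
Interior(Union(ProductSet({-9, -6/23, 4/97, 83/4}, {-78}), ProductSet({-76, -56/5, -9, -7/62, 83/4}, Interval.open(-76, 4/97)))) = EmptySet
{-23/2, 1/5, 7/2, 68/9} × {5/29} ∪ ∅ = {-23/2, 1/5, 7/2, 68/9} × {5/29}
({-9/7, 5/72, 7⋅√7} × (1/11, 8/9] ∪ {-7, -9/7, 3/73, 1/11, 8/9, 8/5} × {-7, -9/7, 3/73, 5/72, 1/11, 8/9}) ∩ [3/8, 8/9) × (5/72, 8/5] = ∅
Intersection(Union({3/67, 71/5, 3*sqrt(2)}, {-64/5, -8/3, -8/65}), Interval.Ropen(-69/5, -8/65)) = {-64/5, -8/3}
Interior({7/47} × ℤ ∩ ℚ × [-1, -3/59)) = ∅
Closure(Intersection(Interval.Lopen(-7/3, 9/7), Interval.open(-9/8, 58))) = Interval(-9/8, 9/7)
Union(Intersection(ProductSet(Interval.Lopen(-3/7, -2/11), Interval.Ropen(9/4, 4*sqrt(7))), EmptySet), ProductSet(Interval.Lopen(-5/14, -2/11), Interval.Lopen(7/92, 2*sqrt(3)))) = ProductSet(Interval.Lopen(-5/14, -2/11), Interval.Lopen(7/92, 2*sqrt(3)))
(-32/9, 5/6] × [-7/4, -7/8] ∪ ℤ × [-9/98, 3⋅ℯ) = (ℤ × [-9/98, 3⋅ℯ)) ∪ ((-32/9, 5/6] × [-7/4, -7/8])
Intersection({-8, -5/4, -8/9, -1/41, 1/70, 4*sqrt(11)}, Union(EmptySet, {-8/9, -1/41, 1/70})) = {-8/9, -1/41, 1/70}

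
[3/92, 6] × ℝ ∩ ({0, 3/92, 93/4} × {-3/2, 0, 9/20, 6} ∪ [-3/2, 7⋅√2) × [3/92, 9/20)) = ({3/92} × {-3/2, 0, 9/20, 6}) ∪ ([3/92, 6] × [3/92, 9/20))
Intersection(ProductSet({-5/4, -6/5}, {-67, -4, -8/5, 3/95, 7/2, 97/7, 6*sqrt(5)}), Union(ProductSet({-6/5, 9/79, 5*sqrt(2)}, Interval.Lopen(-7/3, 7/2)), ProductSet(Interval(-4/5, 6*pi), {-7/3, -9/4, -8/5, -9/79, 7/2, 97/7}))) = ProductSet({-6/5}, {-8/5, 3/95, 7/2})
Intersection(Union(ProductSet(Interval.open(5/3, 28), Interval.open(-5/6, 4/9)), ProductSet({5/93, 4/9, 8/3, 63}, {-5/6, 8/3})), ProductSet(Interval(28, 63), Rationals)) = ProductSet({63}, {-5/6, 8/3})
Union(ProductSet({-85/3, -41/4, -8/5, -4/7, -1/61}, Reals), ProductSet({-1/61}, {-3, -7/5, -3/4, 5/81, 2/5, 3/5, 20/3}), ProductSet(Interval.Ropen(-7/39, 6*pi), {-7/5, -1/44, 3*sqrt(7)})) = Union(ProductSet({-85/3, -41/4, -8/5, -4/7, -1/61}, Reals), ProductSet(Interval.Ropen(-7/39, 6*pi), {-7/5, -1/44, 3*sqrt(7)}))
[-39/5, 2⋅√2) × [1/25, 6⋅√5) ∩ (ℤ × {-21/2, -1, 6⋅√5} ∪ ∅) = ∅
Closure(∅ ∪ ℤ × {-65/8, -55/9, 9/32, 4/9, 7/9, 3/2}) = ℤ × {-65/8, -55/9, 9/32, 4/9, 7/9, 3/2}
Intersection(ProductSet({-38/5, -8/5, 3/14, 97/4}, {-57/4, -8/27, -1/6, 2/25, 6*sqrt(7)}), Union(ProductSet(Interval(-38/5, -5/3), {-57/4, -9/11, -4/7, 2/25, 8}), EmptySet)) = ProductSet({-38/5}, {-57/4, 2/25})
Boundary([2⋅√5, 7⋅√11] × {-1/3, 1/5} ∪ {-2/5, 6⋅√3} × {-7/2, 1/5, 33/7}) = ({-2/5, 6⋅√3} × {-7/2, 1/5, 33/7}) ∪ ([2⋅√5, 7⋅√11] × {-1/3, 1/5})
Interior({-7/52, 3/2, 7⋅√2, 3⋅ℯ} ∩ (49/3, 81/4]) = ∅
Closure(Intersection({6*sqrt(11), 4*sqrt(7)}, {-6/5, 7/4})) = EmptySet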